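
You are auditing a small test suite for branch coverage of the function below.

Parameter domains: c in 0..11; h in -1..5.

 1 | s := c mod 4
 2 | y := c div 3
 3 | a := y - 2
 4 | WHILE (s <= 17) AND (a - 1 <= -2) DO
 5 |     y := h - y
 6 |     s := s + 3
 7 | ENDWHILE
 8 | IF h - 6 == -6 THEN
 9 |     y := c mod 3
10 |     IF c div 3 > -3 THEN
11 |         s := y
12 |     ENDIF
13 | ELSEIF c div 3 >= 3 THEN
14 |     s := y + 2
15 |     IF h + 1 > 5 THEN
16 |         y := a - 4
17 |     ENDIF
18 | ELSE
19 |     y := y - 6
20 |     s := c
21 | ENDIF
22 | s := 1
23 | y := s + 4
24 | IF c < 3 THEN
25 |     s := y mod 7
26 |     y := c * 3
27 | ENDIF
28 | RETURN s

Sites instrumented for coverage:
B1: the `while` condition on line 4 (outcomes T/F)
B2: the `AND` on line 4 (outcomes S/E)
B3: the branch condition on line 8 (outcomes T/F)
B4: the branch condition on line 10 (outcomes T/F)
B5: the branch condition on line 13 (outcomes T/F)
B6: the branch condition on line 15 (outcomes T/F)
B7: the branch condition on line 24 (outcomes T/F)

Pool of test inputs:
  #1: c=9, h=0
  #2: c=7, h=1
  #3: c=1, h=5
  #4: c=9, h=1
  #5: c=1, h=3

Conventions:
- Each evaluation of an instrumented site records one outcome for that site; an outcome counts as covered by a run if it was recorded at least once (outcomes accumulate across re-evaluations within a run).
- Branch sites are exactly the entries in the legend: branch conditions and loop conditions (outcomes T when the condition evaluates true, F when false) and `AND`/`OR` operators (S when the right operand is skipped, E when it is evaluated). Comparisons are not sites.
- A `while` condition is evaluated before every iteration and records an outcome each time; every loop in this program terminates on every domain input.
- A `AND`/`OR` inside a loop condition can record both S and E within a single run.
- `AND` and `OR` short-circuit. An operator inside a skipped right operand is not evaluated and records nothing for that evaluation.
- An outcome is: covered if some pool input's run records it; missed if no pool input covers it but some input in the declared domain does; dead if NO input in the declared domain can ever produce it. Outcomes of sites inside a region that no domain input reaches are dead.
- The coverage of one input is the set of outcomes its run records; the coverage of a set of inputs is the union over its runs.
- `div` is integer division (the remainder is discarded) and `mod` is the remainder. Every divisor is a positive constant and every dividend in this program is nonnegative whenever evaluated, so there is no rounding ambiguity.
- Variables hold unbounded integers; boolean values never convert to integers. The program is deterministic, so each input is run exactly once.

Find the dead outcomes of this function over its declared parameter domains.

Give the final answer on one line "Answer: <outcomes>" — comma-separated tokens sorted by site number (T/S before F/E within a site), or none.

running all 84 domain inputs and tallying outcomes:
  B4=F: zero occurrences over every domain input -> dead
  reachable outcomes have witnesses, e.g. B1=T (e.g. c=0, h=-1), B1=F (e.g. c=0, h=-1), B2=S (e.g. c=0, h=-1), B2=E (e.g. c=0, h=-1)

Answer: B4=F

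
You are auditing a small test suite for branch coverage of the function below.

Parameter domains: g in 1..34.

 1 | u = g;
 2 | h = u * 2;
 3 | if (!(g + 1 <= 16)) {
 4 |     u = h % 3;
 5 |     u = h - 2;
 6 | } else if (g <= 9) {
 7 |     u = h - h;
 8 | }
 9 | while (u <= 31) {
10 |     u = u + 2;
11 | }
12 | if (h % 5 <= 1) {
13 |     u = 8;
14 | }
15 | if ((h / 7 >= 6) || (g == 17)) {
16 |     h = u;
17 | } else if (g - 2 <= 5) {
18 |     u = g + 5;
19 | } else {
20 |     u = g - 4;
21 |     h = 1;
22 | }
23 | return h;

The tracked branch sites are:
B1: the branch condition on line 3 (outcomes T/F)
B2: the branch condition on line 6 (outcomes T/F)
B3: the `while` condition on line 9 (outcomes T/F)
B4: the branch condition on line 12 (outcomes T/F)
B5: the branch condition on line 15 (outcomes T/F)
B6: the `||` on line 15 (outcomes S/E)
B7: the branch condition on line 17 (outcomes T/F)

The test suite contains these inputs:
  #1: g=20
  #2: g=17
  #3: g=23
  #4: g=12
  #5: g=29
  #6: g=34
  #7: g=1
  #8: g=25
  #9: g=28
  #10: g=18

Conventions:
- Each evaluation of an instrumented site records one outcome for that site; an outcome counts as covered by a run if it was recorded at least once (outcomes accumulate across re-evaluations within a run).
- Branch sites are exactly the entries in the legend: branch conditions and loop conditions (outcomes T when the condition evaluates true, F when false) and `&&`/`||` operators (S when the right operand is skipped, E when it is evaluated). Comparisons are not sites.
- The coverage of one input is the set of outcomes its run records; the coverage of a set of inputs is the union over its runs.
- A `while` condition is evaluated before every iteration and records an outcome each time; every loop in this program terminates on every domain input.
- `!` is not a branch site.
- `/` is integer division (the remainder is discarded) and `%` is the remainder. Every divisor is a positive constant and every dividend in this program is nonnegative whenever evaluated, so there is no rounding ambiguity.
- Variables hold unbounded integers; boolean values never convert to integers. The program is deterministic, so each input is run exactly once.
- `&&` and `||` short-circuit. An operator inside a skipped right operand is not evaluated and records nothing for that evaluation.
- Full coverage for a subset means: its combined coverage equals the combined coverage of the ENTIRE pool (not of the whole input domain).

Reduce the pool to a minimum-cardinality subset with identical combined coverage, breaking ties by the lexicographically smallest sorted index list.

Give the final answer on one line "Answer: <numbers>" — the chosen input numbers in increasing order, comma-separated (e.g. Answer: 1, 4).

test 1 (g=20) fires B1->T, B3->F, B4->T, B6->E, B5->F, B7->F; hits B1=T, B3=F, B4=T, B5=F, B6=E, B7=F
test 2 (g=17) fires B1->T, B3->F, B4->F, B6->E, B5->T; hits B1=T, B3=F, B4=F, B5=T, B6=E
test 3 (g=23) fires B1->T, B3->F, B4->T, B6->S, B5->T; hits B1=T, B3=F, B4=T, B5=T, B6=S
test 4 (g=12) fires B1->F, B2->F, B3->T, B3->T, B3->T, B3->T, B3->T, B3->T, B3->T, B3->T, B3->T, B3->T, B3->F, B4->F, ...; hits B1=F, B2=F, B3=T, B3=F, B4=F, B5=F, B6=E, B7=F
test 5 (g=29) fires B1->T, B3->F, B4->F, B6->S, B5->T; hits B1=T, B3=F, B4=F, B5=T, B6=S
test 6 (g=34) fires B1->T, B3->F, B4->F, B6->S, B5->T; hits B1=T, B3=F, B4=F, B5=T, B6=S
test 7 (g=1) fires B1->F, B2->T, B3->T, B3->T, B3->T, B3->T, B3->T, B3->T, B3->T, B3->T, B3->T, B3->T, B3->T, B3->T, ...; hits B1=F, B2=T, B3=T, B3=F, B4=F, B5=F, B6=E, B7=T
test 8 (g=25) fires B1->T, B3->F, B4->T, B6->S, B5->T; hits B1=T, B3=F, B4=T, B5=T, B6=S
test 9 (g=28) fires B1->T, B3->F, B4->T, B6->S, B5->T; hits B1=T, B3=F, B4=T, B5=T, B6=S
test 10 (g=18) fires B1->T, B3->F, B4->T, B6->E, B5->F, B7->F; hits B1=T, B3=F, B4=T, B5=F, B6=E, B7=F
together the pool reaches 14 outcomes: B1=T, B1=F, B2=T, B2=F, B3=T, B3=F, B4=T, B4=F, B5=T, B5=F, B6=S, B6=E, B7=T, B7=F
no size-1 subset reaches all 14 outcomes (best union: 8/14)
no size-2 subset reaches all 14 outcomes (best union: 12/14)
size 3: inputs {3, 4, 7} cover all 14 outcomes, and no lexicographically smaller subset of this size does

Answer: 3, 4, 7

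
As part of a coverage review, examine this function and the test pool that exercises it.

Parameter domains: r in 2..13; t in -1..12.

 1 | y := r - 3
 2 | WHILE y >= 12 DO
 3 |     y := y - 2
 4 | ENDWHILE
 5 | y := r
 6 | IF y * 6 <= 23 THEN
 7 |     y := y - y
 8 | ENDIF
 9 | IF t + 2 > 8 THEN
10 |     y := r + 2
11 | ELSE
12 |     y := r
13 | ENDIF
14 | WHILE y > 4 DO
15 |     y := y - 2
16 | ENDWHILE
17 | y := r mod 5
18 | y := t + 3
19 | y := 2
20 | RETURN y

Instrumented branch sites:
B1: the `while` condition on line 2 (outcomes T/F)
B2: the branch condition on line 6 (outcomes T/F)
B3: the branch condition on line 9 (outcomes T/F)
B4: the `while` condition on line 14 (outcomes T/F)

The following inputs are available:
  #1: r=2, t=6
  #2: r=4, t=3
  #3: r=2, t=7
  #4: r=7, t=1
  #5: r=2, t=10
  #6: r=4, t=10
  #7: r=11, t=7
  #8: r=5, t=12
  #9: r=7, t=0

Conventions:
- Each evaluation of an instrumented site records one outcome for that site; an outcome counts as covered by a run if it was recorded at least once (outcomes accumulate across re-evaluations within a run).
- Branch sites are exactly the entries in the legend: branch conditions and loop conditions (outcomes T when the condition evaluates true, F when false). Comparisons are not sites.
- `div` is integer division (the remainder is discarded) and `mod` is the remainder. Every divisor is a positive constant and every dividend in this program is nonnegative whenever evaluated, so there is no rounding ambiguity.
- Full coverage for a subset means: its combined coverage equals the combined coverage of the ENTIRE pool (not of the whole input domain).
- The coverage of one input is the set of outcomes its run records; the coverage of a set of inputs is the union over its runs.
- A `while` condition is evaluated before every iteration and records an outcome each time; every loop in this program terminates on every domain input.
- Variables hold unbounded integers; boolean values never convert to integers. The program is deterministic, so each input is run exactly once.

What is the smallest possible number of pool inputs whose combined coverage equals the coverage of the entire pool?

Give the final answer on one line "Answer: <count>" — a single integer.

input #1 (r=2, t=6): events B1->F, B2->T, B3->F, B4->F; covers B1=F, B2=T, B3=F, B4=F
input #2 (r=4, t=3): events B1->F, B2->F, B3->F, B4->F; covers B1=F, B2=F, B3=F, B4=F
input #3 (r=2, t=7): events B1->F, B2->T, B3->T, B4->F; covers B1=F, B2=T, B3=T, B4=F
input #4 (r=7, t=1): events B1->F, B2->F, B3->F, B4->T, B4->T, B4->F; covers B1=F, B2=F, B3=F, B4=T, B4=F
input #5 (r=2, t=10): events B1->F, B2->T, B3->T, B4->F; covers B1=F, B2=T, B3=T, B4=F
input #6 (r=4, t=10): events B1->F, B2->F, B3->T, B4->T, B4->F; covers B1=F, B2=F, B3=T, B4=T, B4=F
input #7 (r=11, t=7): events B1->F, B2->F, B3->T, B4->T, B4->T, B4->T, B4->T, B4->T, B4->F; covers B1=F, B2=F, B3=T, B4=T, B4=F
input #8 (r=5, t=12): events B1->F, B2->F, B3->T, B4->T, B4->T, B4->F; covers B1=F, B2=F, B3=T, B4=T, B4=F
input #9 (r=7, t=0): events B1->F, B2->F, B3->F, B4->T, B4->T, B4->F; covers B1=F, B2=F, B3=F, B4=T, B4=F
the full pool covers 7 outcomes: B1=F, B2=T, B2=F, B3=T, B3=F, B4=T, B4=F
no size-1 subset reaches all 7 outcomes (best union: 5/7)
at size 2, {1, 6} reaches all 7 outcomes; every lexicographically earlier size-2 subset fails

Answer: 2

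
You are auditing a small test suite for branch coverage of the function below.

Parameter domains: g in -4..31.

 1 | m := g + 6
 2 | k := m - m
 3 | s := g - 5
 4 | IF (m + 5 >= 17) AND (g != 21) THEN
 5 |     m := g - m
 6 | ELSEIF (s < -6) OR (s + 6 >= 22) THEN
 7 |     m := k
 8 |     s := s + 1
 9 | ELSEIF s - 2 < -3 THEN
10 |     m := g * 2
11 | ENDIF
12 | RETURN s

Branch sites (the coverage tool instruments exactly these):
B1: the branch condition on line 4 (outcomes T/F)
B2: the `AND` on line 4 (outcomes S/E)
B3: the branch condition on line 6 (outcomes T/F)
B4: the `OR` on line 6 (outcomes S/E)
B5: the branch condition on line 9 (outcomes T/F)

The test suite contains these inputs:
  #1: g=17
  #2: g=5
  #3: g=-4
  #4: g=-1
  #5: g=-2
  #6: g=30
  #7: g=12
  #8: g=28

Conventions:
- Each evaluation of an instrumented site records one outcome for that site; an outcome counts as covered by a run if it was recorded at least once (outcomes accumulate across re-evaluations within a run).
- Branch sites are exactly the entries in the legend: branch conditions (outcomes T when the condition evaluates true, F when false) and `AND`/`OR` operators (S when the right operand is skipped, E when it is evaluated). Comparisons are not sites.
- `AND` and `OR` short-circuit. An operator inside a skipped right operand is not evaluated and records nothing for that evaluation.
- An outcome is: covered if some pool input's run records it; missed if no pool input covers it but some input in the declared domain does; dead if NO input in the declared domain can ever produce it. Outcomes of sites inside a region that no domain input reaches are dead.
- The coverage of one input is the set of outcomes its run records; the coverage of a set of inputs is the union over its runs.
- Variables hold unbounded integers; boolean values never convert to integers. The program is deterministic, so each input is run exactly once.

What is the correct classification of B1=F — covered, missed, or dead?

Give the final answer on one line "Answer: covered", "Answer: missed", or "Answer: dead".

B1=F is recorded by pool input(s) 2, 3, 4, 5 -> covered

Answer: covered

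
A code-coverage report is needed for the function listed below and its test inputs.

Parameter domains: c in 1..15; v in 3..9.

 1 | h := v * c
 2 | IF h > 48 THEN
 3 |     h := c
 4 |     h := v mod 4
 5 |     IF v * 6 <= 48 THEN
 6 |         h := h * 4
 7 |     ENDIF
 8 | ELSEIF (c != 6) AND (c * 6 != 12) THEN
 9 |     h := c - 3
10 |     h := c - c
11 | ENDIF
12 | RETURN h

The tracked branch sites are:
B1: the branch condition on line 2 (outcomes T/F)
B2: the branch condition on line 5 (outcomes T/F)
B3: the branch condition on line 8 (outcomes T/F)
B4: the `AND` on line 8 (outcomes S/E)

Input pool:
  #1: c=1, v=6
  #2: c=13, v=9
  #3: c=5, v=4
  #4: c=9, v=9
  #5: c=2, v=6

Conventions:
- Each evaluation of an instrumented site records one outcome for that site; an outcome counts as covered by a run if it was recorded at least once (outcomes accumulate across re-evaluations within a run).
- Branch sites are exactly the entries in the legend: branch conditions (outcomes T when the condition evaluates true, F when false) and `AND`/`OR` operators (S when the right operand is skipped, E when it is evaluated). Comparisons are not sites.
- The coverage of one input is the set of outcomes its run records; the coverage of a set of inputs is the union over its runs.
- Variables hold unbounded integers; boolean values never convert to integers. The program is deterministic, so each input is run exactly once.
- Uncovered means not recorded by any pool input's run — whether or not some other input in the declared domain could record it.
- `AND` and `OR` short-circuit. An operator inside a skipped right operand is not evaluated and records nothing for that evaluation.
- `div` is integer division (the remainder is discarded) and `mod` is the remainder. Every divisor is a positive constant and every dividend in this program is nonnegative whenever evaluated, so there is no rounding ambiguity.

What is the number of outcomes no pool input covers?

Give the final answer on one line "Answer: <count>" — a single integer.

input #1 (c=1, v=6): events B1->F, B4->E, B3->T; covers B1=F, B3=T, B4=E
input #2 (c=13, v=9): events B1->T, B2->F; covers B1=T, B2=F
input #3 (c=5, v=4): events B1->F, B4->E, B3->T; covers B1=F, B3=T, B4=E
input #4 (c=9, v=9): events B1->T, B2->F; covers B1=T, B2=F
input #5 (c=2, v=6): events B1->F, B4->E, B3->F; covers B1=F, B3=F, B4=E
union over the pool: B1=T, B1=F, B2=F, B3=T, B3=F, B4=E
uncovered (2 of 8): B2=T, B4=S

Answer: 2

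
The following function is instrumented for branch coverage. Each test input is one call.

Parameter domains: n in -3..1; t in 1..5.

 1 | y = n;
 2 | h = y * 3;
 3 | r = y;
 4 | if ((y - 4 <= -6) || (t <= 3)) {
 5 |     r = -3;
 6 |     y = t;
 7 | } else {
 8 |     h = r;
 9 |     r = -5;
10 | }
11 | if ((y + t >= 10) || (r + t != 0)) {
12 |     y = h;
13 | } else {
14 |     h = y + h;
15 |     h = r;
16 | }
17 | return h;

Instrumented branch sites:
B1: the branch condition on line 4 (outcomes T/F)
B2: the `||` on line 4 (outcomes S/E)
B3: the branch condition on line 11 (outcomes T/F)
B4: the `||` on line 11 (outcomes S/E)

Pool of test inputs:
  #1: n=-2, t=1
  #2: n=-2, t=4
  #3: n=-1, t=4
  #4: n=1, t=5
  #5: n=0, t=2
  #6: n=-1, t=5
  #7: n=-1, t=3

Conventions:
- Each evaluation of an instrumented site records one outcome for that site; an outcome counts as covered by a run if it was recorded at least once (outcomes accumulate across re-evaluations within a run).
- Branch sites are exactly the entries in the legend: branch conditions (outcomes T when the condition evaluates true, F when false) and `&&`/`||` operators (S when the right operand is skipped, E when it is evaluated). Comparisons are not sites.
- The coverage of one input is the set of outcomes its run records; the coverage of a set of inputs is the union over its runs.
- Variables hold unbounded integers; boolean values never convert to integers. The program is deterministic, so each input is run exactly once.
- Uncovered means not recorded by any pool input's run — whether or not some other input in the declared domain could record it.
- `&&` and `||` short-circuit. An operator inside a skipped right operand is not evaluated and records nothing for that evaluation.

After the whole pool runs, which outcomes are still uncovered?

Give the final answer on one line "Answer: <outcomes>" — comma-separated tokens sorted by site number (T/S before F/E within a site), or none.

input #1 (n=-2, t=1): events B2->S, B1->T, B4->E, B3->T; covers B1=T, B2=S, B3=T, B4=E
input #2 (n=-2, t=4): events B2->S, B1->T, B4->E, B3->T; covers B1=T, B2=S, B3=T, B4=E
input #3 (n=-1, t=4): events B2->E, B1->F, B4->E, B3->T; covers B1=F, B2=E, B3=T, B4=E
input #4 (n=1, t=5): events B2->E, B1->F, B4->E, B3->F; covers B1=F, B2=E, B3=F, B4=E
input #5 (n=0, t=2): events B2->E, B1->T, B4->E, B3->T; covers B1=T, B2=E, B3=T, B4=E
input #6 (n=-1, t=5): events B2->E, B1->F, B4->E, B3->F; covers B1=F, B2=E, B3=F, B4=E
input #7 (n=-1, t=3): events B2->E, B1->T, B4->E, B3->F; covers B1=T, B2=E, B3=F, B4=E
union over the pool: B1=T, B1=F, B2=S, B2=E, B3=T, B3=F, B4=E
uncovered (1 of 8): B4=S

Answer: B4=S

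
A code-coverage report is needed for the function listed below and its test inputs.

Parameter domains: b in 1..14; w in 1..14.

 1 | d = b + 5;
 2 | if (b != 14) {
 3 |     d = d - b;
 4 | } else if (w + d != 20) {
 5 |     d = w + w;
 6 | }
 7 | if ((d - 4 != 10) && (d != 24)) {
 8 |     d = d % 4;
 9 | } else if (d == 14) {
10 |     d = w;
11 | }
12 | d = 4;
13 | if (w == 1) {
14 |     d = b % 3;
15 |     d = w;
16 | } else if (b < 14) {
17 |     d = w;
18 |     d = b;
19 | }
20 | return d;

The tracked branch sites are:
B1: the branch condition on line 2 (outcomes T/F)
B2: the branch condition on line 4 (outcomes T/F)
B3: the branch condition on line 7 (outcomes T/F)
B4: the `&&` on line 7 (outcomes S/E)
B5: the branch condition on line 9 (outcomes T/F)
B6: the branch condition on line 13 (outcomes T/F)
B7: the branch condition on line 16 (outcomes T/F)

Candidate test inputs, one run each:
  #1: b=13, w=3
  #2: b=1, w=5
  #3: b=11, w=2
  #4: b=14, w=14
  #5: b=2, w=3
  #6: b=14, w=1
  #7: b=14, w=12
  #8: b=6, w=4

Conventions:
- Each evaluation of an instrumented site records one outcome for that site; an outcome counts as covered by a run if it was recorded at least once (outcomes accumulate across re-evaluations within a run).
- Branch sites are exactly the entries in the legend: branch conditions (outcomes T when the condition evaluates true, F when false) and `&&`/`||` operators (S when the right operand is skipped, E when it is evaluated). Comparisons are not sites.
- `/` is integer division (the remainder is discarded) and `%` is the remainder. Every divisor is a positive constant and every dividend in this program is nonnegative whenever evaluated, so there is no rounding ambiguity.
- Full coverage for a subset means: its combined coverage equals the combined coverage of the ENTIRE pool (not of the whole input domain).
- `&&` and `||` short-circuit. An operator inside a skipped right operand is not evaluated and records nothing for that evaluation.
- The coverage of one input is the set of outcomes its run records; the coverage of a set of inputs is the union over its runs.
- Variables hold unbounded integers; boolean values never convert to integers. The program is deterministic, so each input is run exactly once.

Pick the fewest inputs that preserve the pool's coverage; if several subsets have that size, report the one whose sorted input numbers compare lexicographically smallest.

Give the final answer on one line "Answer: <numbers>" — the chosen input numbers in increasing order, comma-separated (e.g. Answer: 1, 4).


test 1 (b=13, w=3) fires B1->T, B4->E, B3->T, B6->F, B7->T; hits B1=T, B3=T, B4=E, B6=F, B7=T
test 2 (b=1, w=5) fires B1->T, B4->E, B3->T, B6->F, B7->T; hits B1=T, B3=T, B4=E, B6=F, B7=T
test 3 (b=11, w=2) fires B1->T, B4->E, B3->T, B6->F, B7->T; hits B1=T, B3=T, B4=E, B6=F, B7=T
test 4 (b=14, w=14) fires B1->F, B2->T, B4->E, B3->T, B6->F, B7->F; hits B1=F, B2=T, B3=T, B4=E, B6=F, B7=F
test 5 (b=2, w=3) fires B1->T, B4->E, B3->T, B6->F, B7->T; hits B1=T, B3=T, B4=E, B6=F, B7=T
test 6 (b=14, w=1) fires B1->F, B2->F, B4->E, B3->T, B6->T; hits B1=F, B2=F, B3=T, B4=E, B6=T
test 7 (b=14, w=12) fires B1->F, B2->T, B4->E, B3->F, B5->F, B6->F, B7->F; hits B1=F, B2=T, B3=F, B4=E, B5=F, B6=F, B7=F
test 8 (b=6, w=4) fires B1->T, B4->E, B3->T, B6->F, B7->T; hits B1=T, B3=T, B4=E, B6=F, B7=T
union over all inputs: B1=T, B1=F, B2=T, B2=F, B3=T, B3=F, B4=E, B5=F, B6=T, B6=F, B7=T, B7=F (12 outcomes)
checked all size-1 subsets: none covers 12 outcomes (max 7/12)
checked all size-2 subsets: none covers 12 outcomes (max 10/12)
at size 3, {1, 6, 7} reaches all 12 outcomes; every lexicographically earlier size-3 subset fails
Answer: 1, 6, 7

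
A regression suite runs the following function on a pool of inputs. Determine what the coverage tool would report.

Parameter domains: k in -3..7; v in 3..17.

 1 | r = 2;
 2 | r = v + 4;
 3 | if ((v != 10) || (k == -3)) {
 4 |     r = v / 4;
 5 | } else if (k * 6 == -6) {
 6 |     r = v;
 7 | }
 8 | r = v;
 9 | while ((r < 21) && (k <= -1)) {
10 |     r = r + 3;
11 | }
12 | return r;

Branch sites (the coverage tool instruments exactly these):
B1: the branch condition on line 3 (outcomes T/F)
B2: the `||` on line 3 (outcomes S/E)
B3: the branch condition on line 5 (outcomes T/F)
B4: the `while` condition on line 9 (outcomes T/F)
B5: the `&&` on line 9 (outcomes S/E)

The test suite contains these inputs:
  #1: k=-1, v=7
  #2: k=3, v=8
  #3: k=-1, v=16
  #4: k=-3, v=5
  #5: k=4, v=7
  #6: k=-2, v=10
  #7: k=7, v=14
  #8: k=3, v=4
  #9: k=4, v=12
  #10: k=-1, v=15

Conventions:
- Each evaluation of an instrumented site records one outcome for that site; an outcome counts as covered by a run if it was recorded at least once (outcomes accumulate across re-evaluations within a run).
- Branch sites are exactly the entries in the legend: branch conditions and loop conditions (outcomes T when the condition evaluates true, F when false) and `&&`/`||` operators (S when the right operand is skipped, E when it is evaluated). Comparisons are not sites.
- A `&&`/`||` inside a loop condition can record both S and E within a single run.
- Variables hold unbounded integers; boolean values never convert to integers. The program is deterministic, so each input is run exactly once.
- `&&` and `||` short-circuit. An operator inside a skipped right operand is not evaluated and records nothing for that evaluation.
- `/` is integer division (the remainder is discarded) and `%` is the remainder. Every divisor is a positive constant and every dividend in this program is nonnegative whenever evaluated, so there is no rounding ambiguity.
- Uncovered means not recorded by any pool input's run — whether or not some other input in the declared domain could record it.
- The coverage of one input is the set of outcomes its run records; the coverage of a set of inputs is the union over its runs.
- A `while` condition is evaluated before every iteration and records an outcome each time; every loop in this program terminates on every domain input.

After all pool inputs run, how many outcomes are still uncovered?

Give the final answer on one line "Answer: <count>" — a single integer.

#1 (k=-1, v=7) -> B2->S, B1->T, B5->E, B4->T, B5->E, B4->T, B5->E, B4->T, B5->E, B4->T, B5->E, B4->T, B5->S, B4->F; covered: B1=T, B2=S, B4=T, B4=F, B5=S, B5=E
#2 (k=3, v=8) -> B2->S, B1->T, B5->E, B4->F; covered: B1=T, B2=S, B4=F, B5=E
#3 (k=-1, v=16) -> B2->S, B1->T, B5->E, B4->T, B5->E, B4->T, B5->S, B4->F; covered: B1=T, B2=S, B4=T, B4=F, B5=S, B5=E
#4 (k=-3, v=5) -> B2->S, B1->T, B5->E, B4->T, B5->E, B4->T, B5->E, B4->T, B5->E, B4->T, B5->E, B4->T, B5->E, B4->T, ...; covered: B1=T, B2=S, B4=T, B4=F, B5=S, B5=E
#5 (k=4, v=7) -> B2->S, B1->T, B5->E, B4->F; covered: B1=T, B2=S, B4=F, B5=E
#6 (k=-2, v=10) -> B2->E, B1->F, B3->F, B5->E, B4->T, B5->E, B4->T, B5->E, B4->T, B5->E, B4->T, B5->S, B4->F; covered: B1=F, B2=E, B3=F, B4=T, B4=F, B5=S, B5=E
#7 (k=7, v=14) -> B2->S, B1->T, B5->E, B4->F; covered: B1=T, B2=S, B4=F, B5=E
#8 (k=3, v=4) -> B2->S, B1->T, B5->E, B4->F; covered: B1=T, B2=S, B4=F, B5=E
#9 (k=4, v=12) -> B2->S, B1->T, B5->E, B4->F; covered: B1=T, B2=S, B4=F, B5=E
#10 (k=-1, v=15) -> B2->S, B1->T, B5->E, B4->T, B5->E, B4->T, B5->S, B4->F; covered: B1=T, B2=S, B4=T, B4=F, B5=S, B5=E
union over the pool: B1=T, B1=F, B2=S, B2=E, B3=F, B4=T, B4=F, B5=S, B5=E
uncovered (1 of 10): B3=T

Answer: 1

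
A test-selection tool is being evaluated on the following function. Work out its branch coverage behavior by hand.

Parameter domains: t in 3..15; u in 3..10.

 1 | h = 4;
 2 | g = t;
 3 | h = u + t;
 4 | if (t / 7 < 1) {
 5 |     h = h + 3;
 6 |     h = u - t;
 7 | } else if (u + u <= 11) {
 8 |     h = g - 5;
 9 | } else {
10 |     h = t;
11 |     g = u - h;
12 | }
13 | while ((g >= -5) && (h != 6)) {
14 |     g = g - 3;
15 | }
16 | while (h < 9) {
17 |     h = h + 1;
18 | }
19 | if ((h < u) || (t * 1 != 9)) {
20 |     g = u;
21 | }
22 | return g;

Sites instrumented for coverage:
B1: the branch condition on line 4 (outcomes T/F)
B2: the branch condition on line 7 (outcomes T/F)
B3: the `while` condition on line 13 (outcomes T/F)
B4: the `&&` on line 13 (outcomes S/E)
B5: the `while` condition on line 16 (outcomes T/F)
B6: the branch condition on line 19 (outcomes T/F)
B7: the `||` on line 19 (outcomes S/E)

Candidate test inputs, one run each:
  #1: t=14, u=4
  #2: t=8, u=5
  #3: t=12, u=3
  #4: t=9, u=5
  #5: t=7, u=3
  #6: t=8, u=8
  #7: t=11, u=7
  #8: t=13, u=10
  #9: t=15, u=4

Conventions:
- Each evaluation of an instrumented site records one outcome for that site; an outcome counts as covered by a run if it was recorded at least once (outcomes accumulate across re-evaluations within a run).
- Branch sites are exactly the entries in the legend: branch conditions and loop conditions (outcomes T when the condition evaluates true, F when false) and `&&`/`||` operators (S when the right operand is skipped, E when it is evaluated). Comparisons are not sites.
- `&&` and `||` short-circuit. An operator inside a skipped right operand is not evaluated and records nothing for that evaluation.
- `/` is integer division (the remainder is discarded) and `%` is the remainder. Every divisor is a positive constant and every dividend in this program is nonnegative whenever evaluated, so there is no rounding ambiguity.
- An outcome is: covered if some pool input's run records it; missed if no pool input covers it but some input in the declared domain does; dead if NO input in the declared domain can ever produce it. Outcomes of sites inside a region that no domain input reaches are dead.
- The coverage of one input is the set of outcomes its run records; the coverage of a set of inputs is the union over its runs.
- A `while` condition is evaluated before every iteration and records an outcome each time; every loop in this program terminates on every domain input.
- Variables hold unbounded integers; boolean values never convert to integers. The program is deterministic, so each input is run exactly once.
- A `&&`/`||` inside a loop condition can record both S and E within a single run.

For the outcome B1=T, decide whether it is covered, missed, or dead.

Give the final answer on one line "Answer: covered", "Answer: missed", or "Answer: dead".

no pool input records B1=T
but domain input (t=3, u=3) does record it -> reachable, so missed

Answer: missed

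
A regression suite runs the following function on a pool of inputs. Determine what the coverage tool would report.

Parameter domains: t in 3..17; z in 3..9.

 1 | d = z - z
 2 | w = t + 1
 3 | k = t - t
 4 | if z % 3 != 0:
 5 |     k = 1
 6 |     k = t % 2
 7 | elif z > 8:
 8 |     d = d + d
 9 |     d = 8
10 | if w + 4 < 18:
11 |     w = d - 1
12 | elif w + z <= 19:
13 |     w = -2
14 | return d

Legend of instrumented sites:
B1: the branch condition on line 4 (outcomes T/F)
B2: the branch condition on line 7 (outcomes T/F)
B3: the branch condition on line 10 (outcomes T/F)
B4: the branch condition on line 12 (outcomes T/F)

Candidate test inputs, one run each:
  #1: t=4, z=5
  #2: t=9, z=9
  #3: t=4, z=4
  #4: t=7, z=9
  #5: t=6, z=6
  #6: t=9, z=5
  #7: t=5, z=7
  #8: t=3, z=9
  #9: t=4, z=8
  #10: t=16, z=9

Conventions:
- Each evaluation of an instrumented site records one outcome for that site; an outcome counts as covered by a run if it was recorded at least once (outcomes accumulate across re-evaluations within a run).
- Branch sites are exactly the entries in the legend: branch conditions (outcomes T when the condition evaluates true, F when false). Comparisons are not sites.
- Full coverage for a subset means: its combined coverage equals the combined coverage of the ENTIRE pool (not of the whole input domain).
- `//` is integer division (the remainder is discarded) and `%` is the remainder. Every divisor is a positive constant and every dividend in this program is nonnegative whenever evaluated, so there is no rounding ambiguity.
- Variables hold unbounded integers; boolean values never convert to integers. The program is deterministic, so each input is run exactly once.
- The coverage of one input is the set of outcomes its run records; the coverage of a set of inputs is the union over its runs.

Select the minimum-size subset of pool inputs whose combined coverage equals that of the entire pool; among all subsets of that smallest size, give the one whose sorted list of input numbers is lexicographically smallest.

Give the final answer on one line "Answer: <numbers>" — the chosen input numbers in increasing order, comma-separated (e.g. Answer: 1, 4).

input #1 (t=4, z=5): events B1->T, B3->T; covers B1=T, B3=T
input #2 (t=9, z=9): events B1->F, B2->T, B3->T; covers B1=F, B2=T, B3=T
input #3 (t=4, z=4): events B1->T, B3->T; covers B1=T, B3=T
input #4 (t=7, z=9): events B1->F, B2->T, B3->T; covers B1=F, B2=T, B3=T
input #5 (t=6, z=6): events B1->F, B2->F, B3->T; covers B1=F, B2=F, B3=T
input #6 (t=9, z=5): events B1->T, B3->T; covers B1=T, B3=T
input #7 (t=5, z=7): events B1->T, B3->T; covers B1=T, B3=T
input #8 (t=3, z=9): events B1->F, B2->T, B3->T; covers B1=F, B2=T, B3=T
input #9 (t=4, z=8): events B1->T, B3->T; covers B1=T, B3=T
input #10 (t=16, z=9): events B1->F, B2->T, B3->F, B4->F; covers B1=F, B2=T, B3=F, B4=F
union over all inputs: B1=T, B1=F, B2=T, B2=F, B3=T, B3=F, B4=F (7 outcomes)
every size-1 subset falls short of the 7 outcomes (best: 4/7)
every size-2 subset falls short of the 7 outcomes (best: 6/7)
size 3: inputs {1, 5, 10} cover all 7 outcomes, and no lexicographically smaller subset of this size does

Answer: 1, 5, 10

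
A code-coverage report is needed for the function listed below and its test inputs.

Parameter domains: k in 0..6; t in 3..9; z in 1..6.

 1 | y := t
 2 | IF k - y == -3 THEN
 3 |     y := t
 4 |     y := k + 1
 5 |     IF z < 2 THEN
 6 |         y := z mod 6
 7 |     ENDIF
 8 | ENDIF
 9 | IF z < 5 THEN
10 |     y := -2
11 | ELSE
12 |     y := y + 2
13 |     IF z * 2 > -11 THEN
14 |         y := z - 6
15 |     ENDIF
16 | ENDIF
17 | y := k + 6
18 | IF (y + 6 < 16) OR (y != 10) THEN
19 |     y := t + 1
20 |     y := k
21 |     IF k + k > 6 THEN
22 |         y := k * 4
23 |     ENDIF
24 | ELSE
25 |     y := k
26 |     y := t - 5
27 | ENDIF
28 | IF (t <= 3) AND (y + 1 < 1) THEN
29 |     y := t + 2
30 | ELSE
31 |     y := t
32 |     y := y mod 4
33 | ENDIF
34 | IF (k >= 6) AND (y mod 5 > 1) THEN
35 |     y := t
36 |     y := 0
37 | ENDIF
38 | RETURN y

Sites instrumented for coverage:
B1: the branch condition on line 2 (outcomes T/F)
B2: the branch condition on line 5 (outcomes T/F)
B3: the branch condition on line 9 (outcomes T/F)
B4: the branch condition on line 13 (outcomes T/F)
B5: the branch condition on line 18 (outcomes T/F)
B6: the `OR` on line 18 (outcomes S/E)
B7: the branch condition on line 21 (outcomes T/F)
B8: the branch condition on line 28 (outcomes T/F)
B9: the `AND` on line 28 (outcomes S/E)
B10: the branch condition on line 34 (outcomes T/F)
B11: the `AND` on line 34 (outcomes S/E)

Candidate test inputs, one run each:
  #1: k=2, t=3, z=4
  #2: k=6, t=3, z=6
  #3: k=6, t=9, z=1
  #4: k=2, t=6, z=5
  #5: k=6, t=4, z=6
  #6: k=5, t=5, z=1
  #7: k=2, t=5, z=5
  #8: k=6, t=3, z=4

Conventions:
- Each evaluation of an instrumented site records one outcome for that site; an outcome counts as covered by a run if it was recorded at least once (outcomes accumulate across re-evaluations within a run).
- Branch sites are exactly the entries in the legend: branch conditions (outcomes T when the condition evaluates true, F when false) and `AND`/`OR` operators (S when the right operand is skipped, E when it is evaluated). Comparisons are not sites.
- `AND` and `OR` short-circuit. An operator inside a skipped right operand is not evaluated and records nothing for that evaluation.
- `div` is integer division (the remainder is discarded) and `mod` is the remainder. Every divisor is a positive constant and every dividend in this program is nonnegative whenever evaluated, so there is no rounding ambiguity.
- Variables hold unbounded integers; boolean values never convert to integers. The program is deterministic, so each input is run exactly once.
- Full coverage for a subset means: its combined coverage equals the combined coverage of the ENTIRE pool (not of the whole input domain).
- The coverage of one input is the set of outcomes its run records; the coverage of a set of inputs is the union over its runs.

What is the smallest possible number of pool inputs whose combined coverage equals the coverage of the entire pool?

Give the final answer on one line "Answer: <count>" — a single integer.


input #1 (k=2, t=3, z=4): covers B1=F, B3=T, B5=T, B6=S, B7=F, B8=F, B9=E, B10=F, B11=S
input #2 (k=6, t=3, z=6): covers B1=F, B3=F, B4=T, B5=T, B6=E, B7=T, B8=F, B9=E, B10=T, B11=E
input #3 (k=6, t=9, z=1): covers B1=T, B2=T, B3=T, B5=T, B6=E, B7=T, B8=F, B9=S, B10=F, B11=E
input #4 (k=2, t=6, z=5): covers B1=F, B3=F, B4=T, B5=T, B6=S, B7=F, B8=F, B9=S, B10=F, B11=S
input #5 (k=6, t=4, z=6): covers B1=F, B3=F, B4=T, B5=T, B6=E, B7=T, B8=F, B9=S, B10=F, B11=E
input #6 (k=5, t=5, z=1): covers B1=F, B3=T, B5=T, B6=E, B7=T, B8=F, B9=S, B10=F, B11=S
input #7 (k=2, t=5, z=5): covers B1=T, B2=F, B3=F, B4=T, B5=T, B6=S, B7=F, B8=F, B9=S, B10=F, B11=S
input #8 (k=6, t=3, z=4): covers B1=F, B3=T, B5=T, B6=E, B7=T, B8=F, B9=E, B10=T, B11=E
together the pool reaches 19 outcomes: B1=T, B1=F, B2=T, B2=F, B3=T, B3=F, B4=T, B5=T, B6=S, B6=E, B7=T, B7=F, B8=F, B9=S, B9=E, B10=T, B10=F, B11=S, B11=E
size 1 is not enough: best union over all size-1 subsets is 11/19
size 2 is not enough: best union over all size-2 subsets is 18/19
at size 3, {2, 3, 7} reaches all 19 outcomes; every lexicographically earlier size-3 subset fails
Answer: 3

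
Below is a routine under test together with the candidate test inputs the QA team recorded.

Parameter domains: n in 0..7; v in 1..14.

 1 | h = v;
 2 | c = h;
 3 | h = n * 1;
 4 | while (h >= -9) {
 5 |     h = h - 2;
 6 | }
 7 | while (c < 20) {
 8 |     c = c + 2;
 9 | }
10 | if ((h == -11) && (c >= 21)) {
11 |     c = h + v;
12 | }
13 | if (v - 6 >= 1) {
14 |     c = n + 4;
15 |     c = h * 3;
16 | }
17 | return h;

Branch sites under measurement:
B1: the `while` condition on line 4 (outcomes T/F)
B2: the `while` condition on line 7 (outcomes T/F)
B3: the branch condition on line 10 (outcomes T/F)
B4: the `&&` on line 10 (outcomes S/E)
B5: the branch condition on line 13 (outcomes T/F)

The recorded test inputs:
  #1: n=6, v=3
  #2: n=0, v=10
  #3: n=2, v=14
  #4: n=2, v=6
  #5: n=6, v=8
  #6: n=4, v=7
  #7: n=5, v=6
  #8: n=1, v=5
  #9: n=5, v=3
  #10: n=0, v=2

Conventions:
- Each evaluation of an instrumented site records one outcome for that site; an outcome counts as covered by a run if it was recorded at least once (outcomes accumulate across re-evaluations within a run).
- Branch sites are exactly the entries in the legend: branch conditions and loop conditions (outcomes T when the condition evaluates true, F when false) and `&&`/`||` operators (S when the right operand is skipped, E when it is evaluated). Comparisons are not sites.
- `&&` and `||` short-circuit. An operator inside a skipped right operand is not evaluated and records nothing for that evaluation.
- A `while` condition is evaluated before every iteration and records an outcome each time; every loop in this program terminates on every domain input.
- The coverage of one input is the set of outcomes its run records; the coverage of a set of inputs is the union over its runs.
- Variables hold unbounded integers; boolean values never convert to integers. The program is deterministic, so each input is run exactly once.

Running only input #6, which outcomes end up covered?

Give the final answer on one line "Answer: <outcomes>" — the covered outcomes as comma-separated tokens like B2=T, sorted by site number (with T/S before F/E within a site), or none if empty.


Event log for input #6 (n=4, v=7):
  B1->T, B1->T, B1->T, B1->T, B1->T, B1->T, B1->T, B1->F, B2->T, B2->T
  B2->T, B2->T, B2->T, B2->T, B2->T, B2->F, B4->S, B3->F, B5->T
deduplicating events, the covered set is: B1=T, B1=F, B2=T, B2=F, B3=F, B4=S, B5=T
Answer: B1=T, B1=F, B2=T, B2=F, B3=F, B4=S, B5=T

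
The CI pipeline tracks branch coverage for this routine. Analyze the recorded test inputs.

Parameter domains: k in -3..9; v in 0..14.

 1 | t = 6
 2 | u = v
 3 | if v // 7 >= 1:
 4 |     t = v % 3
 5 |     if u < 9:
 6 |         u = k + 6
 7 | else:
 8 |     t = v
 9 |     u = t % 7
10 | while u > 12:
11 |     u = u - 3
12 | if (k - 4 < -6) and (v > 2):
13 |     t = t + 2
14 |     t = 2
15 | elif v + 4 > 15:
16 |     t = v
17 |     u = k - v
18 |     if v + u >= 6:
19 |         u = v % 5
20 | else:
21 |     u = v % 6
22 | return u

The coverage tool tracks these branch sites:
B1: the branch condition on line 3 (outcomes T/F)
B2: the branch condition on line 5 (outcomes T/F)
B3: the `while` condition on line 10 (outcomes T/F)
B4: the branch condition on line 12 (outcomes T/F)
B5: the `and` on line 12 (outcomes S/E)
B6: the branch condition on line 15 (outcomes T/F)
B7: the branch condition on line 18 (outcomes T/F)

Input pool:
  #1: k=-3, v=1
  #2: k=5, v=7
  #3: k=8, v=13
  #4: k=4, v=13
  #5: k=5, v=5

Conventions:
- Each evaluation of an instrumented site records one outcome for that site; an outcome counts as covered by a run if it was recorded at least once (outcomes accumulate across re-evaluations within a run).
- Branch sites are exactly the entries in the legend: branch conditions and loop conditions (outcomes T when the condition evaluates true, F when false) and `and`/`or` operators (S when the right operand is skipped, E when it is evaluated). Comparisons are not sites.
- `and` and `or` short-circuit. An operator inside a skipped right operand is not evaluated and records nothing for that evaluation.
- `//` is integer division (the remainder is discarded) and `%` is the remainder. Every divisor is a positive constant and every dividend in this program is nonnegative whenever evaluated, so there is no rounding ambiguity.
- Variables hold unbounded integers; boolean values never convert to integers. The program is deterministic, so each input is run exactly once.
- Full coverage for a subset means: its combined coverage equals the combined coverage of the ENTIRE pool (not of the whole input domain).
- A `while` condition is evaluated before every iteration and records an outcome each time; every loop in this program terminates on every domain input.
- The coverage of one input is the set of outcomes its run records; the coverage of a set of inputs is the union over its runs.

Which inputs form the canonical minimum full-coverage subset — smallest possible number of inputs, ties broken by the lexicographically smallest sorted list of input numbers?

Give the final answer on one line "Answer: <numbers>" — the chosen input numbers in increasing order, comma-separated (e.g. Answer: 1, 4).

#1 (k=-3, v=1) -> B1->F, B3->F, B5->E, B4->F, B6->F; covered: B1=F, B3=F, B4=F, B5=E, B6=F
#2 (k=5, v=7) -> B1->T, B2->T, B3->F, B5->S, B4->F, B6->F; covered: B1=T, B2=T, B3=F, B4=F, B5=S, B6=F
#3 (k=8, v=13) -> B1->T, B2->F, B3->T, B3->F, B5->S, B4->F, B6->T, B7->T; covered: B1=T, B2=F, B3=T, B3=F, B4=F, B5=S, B6=T, B7=T
#4 (k=4, v=13) -> B1->T, B2->F, B3->T, B3->F, B5->S, B4->F, B6->T, B7->F; covered: B1=T, B2=F, B3=T, B3=F, B4=F, B5=S, B6=T, B7=F
#5 (k=5, v=5) -> B1->F, B3->F, B5->S, B4->F, B6->F; covered: B1=F, B3=F, B4=F, B5=S, B6=F
the full pool covers 13 outcomes: B1=T, B1=F, B2=T, B2=F, B3=T, B3=F, B4=F, B5=S, B5=E, B6=T, B6=F, B7=T, B7=F
every size-1 subset falls short of the 13 outcomes (best: 8/13)
every size-2 subset falls short of the 13 outcomes (best: 11/13)
every size-3 subset falls short of the 13 outcomes (best: 12/13)
size 4: inputs {1, 2, 3, 4} cover all 13 outcomes, and no lexicographically smaller subset of this size does

Answer: 1, 2, 3, 4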